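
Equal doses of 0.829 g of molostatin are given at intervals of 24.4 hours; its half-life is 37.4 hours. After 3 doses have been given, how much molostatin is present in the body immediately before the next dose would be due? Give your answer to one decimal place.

1.1 g

The 3 doses were given 73.2, 48.8, 24.4 hours ago.
Total = 0.829·(1/2)^(73.2/37.4) + 0.829·(1/2)^(48.8/37.4) + 0.829·(1/2)^(24.4/37.4)
      = 0.21349 + 0.33556 + 0.52742 ≈ 1.0765 g.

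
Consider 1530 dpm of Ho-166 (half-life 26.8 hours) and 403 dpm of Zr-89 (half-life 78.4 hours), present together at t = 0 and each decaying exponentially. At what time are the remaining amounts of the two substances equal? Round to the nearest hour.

Set 1530·(1/2)^(t/26.8) = 403·(1/2)^(t/78.4).
Taking log₂: log₂(1530/403) = t·(1/26.8 − 1/78.4).
log₂(3.7965) = 1.9247; 1/26.8 − 1/78.4 = 0.024558.
t = 1.9247 / 0.024558 ≈ 78.372 hours.

78 hours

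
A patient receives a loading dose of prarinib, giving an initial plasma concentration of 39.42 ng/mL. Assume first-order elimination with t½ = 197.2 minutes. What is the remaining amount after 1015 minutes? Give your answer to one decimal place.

1.1 ng/mL

Number of half-lives: n = 1015/197.2 ≈ 5.1471.
Remaining = 39.42 × (1/2)^5.1471 = 39.42 × 0.028222 ≈ 1.1125 ng/mL.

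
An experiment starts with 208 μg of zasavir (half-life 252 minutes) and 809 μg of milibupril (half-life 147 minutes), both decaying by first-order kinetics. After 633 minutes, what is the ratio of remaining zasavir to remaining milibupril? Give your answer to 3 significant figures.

zasavir: 208 × (1/2)^(633/252) = 208 × (1/2)^2.5119 ≈ 36.467 μg.
milibupril: 809 × (1/2)^(633/147) = 809 × (1/2)^4.3061 ≈ 40.896 μg.
Ratio ≈ 36.467 / 40.896 ≈ 0.89172.

0.892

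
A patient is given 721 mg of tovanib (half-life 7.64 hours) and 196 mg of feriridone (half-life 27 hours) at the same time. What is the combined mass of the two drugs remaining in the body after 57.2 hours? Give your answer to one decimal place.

tovanib: 721 × (1/2)^(57.2/7.64) = 721 × (1/2)^7.4869 ≈ 4.0193 mg.
feriridone: 196 × (1/2)^(57.2/27) = 196 × (1/2)^2.1185 ≈ 45.136 mg.
Total = 4.0193 + 45.136 ≈ 49.155 mg.

49.2 mg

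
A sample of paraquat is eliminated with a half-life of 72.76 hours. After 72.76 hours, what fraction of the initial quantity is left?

n = 72.76/72.76 ≈ 1 half-life.
Fraction remaining = (1/2)^1 ≈ 0.5.

0.5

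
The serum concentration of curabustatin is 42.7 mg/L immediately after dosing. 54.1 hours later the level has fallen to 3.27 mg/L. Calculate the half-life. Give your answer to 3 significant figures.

A/A₀ = 3.27/42.7 ≈ 0.076581.
n = log₂(13.058) ≈ 3.7069 half-lives elapsed in 54.1 hours.
t½ = 54.1/3.7069 ≈ 14.595 hours.

14.6 hours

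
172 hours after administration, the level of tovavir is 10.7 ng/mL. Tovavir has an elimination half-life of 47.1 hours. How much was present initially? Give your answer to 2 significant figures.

130 ng/mL

Number of half-lives elapsed: n = 172/47.1 ≈ 3.6518.
A₀ = A × 2^n = 10.7 × 2^3.6518 = 10.7 × 12.569 ≈ 134.49 ng/mL.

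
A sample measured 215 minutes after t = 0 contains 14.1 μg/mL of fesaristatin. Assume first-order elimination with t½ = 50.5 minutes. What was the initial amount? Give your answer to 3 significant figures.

270 μg/mL

Number of half-lives elapsed: n = 215/50.5 ≈ 4.2574.
A₀ = A × 2^n = 14.1 × 2^4.2574 = 14.1 × 19.126 ≈ 269.67 μg/mL.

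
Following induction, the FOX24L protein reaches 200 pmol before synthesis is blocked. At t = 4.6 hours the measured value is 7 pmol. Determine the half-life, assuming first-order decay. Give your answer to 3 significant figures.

0.951 hours

A/A₀ = 7/200 ≈ 0.035.
n = log₂(28.571) ≈ 4.8365 half-lives elapsed in 4.6 hours.
t½ = 4.6/4.8365 ≈ 0.9511 hours.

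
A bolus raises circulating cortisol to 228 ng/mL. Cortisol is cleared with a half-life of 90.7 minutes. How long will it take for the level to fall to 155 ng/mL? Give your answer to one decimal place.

50.5 minutes

Fraction remaining = 155/228 ≈ 0.67982.
n = log₂(228/155) = ln(1.471)/ln 2 ≈ 0.55677 half-lives.
t = n × t½ = 0.55677 × 90.7 ≈ 50.499 minutes.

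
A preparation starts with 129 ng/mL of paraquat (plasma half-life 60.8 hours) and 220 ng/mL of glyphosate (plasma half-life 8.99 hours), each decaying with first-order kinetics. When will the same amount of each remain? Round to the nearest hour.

Set 129·(1/2)^(t/60.8) = 220·(1/2)^(t/8.99).
Taking log₂: log₂(129/220) = t·(1/60.8 − 1/8.99).
log₂(0.58636) = -0.77013; 1/60.8 − 1/8.99 = -0.094787.
t = -0.77013 / -0.094787 ≈ 8.1248 hours.

8 hours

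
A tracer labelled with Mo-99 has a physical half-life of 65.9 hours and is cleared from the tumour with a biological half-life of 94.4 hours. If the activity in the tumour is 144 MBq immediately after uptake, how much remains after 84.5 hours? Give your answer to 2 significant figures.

32 MBq

1/t_eff = 1/t_phys + 1/t_biol = 1/65.9 + 1/94.4 = 0.025768 per hour.
t_eff = 65.9 × 94.4 / (65.9 + 94.4) ≈ 38.808 hours.
Remaining = 144 × (1/2)^(84.5/38.808) = 144 × (1/2)^2.1774 ≈ 31.835 MBq.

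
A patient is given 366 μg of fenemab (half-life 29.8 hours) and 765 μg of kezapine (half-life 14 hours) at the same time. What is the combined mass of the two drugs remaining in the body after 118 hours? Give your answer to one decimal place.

25.7 μg

fenemab: 366 × (1/2)^(118/29.8) = 366 × (1/2)^3.9597 ≈ 23.522 μg.
kezapine: 765 × (1/2)^(118/14) = 765 × (1/2)^8.4286 ≈ 2.2203 μg.
Total = 23.522 + 2.2203 ≈ 25.743 μg.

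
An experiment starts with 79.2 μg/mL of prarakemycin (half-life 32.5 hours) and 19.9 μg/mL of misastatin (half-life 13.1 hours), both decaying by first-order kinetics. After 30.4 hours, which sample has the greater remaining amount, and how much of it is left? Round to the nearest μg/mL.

prarakemycin, 41 μg/mL

prarakemycin: 79.2 × (1/2)^0.93538 ≈ 41.414 μg/mL.
misastatin: 19.9 × (1/2)^2.3206 ≈ 3.9836 μg/mL.
Prarakemycin has more remaining, at ≈ 41.414 μg/mL.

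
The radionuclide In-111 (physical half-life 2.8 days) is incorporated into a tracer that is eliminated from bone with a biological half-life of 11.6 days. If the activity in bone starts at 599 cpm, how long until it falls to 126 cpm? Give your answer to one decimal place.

5.1 days

1/t_eff = 1/t_phys + 1/t_biol = 1/2.8 + 1/11.6 = 0.44335 per day.
t_eff = 2.8 × 11.6 / (2.8 + 11.6) ≈ 2.2556 days.
n = log₂(599/126) ≈ 2.2491; t = 2.2491 × 2.2556 ≈ 5.073 days.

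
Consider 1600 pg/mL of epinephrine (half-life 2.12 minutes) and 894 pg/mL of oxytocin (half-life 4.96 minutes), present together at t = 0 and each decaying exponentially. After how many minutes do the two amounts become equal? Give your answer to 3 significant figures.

Set 1600·(1/2)^(t/2.12) = 894·(1/2)^(t/4.96).
Taking log₂: log₂(1600/894) = t·(1/2.12 − 1/4.96).
log₂(1.7897) = 0.83973; 1/2.12 − 1/4.96 = 0.27009.
t = 0.83973 / 0.27009 ≈ 3.1091 minutes.

3.11 minutes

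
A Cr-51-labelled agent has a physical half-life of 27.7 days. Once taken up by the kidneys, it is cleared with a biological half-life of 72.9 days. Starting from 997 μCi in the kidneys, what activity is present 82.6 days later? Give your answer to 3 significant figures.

57.5 μCi

1/t_eff = 1/t_phys + 1/t_biol = 1/27.7 + 1/72.9 = 0.049819 per day.
t_eff = 27.7 × 72.9 / (27.7 + 72.9) ≈ 20.073 days.
Remaining = 997 × (1/2)^(82.6/20.073) = 997 × (1/2)^4.115 ≈ 57.538 μCi.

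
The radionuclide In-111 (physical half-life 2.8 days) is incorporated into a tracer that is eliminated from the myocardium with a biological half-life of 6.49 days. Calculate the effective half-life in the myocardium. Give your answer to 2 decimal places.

1/t_eff = 1/t_phys + 1/t_biol = 1/2.8 + 1/6.49 = 0.51123 per day.
t_eff = 2.8 × 6.49 / (2.8 + 6.49) ≈ 1.9561 days.

1.96 days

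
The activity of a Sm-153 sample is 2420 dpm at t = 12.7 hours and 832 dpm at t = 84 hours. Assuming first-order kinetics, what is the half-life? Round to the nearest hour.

46 hours

Over Δt = 84 − 12.7 = 71.3 hours, the level fell by a factor of 2420/832 ≈ 2.9087.
n = log₂(2.9087) ≈ 1.5404 half-lives, so t½ = 71.3/1.5404 ≈ 46.288 hours.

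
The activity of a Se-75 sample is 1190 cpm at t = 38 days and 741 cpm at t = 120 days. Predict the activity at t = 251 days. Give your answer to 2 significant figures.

Over Δt = 120 − 38 = 82 days, the level fell by a factor of 1190/741 ≈ 1.6059.
n = log₂(1.6059) ≈ 0.68342 half-lives, so t½ = 82/0.68342 ≈ 119.99 days.
From t = 120 to t = 251: 741 × (1/2)^((251−120)/119.99) ≈ 347.66 cpm.

350 cpm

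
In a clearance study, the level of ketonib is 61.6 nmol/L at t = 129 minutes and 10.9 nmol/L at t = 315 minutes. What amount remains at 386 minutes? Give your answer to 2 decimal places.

Over Δt = 315 − 129 = 186 minutes, the level fell by a factor of 61.6/10.9 ≈ 5.6514.
n = log₂(5.6514) ≈ 2.4986 half-lives, so t½ = 186/2.4986 ≈ 74.442 minutes.
From t = 315 to t = 386: 10.9 × (1/2)^((386−315)/74.442) ≈ 5.6275 nmol/L.

5.63 nmol/L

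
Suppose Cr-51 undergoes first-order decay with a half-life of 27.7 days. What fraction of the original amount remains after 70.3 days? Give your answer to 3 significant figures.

0.172

n = 70.3/27.7 ≈ 2.5379 half-lives.
Fraction remaining = (1/2)^2.5379 ≈ 0.17219.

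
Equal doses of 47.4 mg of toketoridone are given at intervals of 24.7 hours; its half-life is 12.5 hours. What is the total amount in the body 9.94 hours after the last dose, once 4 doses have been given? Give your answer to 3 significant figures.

36.5 mg

The 4 doses were given 84.04, 59.34, 34.64, 9.94 hours ago.
Total = 47.4·(1/2)^(84.04/12.5) + 47.4·(1/2)^(59.34/12.5) + 47.4·(1/2)^(34.64/12.5) + 47.4·(1/2)^(9.94/12.5)
      = 0.44864 + 1.7649 + 6.9433 + 27.315 ≈ 36.472 mg.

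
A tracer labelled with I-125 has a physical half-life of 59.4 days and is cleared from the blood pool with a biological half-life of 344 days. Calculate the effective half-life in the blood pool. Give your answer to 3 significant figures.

50.7 days

1/t_eff = 1/t_phys + 1/t_biol = 1/59.4 + 1/344 = 0.019742 per day.
t_eff = 59.4 × 344 / (59.4 + 344) ≈ 50.653 days.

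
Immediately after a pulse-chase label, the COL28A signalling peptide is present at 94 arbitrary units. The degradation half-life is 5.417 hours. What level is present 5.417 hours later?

47 arbitrary units

Elapsed time is 1 half-life (5.417/5.417).
Each half-life halves the amount: 94 × (1/2)^1 = 94/2 = 47 arbitrary units.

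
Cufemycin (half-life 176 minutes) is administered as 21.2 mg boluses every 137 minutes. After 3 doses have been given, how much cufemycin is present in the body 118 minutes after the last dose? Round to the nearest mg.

26 mg

The 3 doses were given 392, 255, 118 minutes ago.
Total = 21.2·(1/2)^(392/176) + 21.2·(1/2)^(255/176) + 21.2·(1/2)^(118/176)
      = 4.5275 + 7.7658 + 13.32 ≈ 25.613 mg.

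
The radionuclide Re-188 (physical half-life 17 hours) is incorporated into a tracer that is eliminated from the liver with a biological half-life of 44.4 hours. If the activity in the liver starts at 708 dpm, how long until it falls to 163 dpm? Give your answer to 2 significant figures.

1/t_eff = 1/t_phys + 1/t_biol = 1/17 + 1/44.4 = 0.081346 per hour.
t_eff = 17 × 44.4 / (17 + 44.4) ≈ 12.293 hours.
n = log₂(708/163) ≈ 2.1189; t = 2.1189 × 12.293 ≈ 26.048 hours.

26 hours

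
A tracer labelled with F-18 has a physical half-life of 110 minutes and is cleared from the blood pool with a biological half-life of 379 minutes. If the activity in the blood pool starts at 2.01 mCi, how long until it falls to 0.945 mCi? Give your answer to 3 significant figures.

1/t_eff = 1/t_phys + 1/t_biol = 1/110 + 1/379 = 0.011729 per minute.
t_eff = 110 × 379 / (110 + 379) ≈ 85.256 minutes.
n = log₂(2.01/0.945) ≈ 1.0888; t = 1.0888 × 85.256 ≈ 92.827 minutes.

92.8 minutes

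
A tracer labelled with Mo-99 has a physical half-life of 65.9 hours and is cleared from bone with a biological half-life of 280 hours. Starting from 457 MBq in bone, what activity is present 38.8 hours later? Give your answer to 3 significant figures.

1/t_eff = 1/t_phys + 1/t_biol = 1/65.9 + 1/280 = 0.018746 per hour.
t_eff = 65.9 × 280 / (65.9 + 280) ≈ 53.345 hours.
Remaining = 457 × (1/2)^(38.8/53.345) = 457 × (1/2)^0.72734 ≈ 276.04 MBq.

276 MBq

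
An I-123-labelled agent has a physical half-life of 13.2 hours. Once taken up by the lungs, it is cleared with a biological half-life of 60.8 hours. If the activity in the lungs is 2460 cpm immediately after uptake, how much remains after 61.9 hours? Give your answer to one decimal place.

1/t_eff = 1/t_phys + 1/t_biol = 1/13.2 + 1/60.8 = 0.092205 per hour.
t_eff = 13.2 × 60.8 / (13.2 + 60.8) ≈ 10.845 hours.
Remaining = 2460 × (1/2)^(61.9/10.845) = 2460 × (1/2)^5.7075 ≈ 47.077 cpm.

47.1 cpm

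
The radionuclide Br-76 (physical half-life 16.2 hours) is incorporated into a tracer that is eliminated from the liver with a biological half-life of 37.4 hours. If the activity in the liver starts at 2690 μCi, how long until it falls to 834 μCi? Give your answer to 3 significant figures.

19.1 hours

1/t_eff = 1/t_phys + 1/t_biol = 1/16.2 + 1/37.4 = 0.088466 per hour.
t_eff = 16.2 × 37.4 / (16.2 + 37.4) ≈ 11.304 hours.
n = log₂(2690/834) ≈ 1.6895; t = 1.6895 × 11.304 ≈ 19.098 hours.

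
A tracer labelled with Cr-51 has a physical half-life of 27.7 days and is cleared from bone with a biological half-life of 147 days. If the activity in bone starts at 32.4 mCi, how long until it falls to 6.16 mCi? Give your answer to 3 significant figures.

1/t_eff = 1/t_phys + 1/t_biol = 1/27.7 + 1/147 = 0.042904 per day.
t_eff = 27.7 × 147 / (27.7 + 147) ≈ 23.308 days.
n = log₂(32.4/6.16) ≈ 2.395; t = 2.395 × 23.308 ≈ 55.822 days.

55.8 days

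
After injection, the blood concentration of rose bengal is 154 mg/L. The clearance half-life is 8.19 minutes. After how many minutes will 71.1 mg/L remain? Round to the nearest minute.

Fraction remaining = 71.1/154 ≈ 0.46169.
n = log₂(154/71.1) = ln(2.166)/ln 2 ≈ 1.115 half-lives.
t = n × t½ = 1.115 × 8.19 ≈ 9.1319 minutes.

9 minutes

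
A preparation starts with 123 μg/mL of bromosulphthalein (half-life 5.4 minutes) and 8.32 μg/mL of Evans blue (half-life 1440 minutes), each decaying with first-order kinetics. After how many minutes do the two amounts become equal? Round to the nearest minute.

Set 123·(1/2)^(t/5.4) = 8.32·(1/2)^(t/1440).
Taking log₂: log₂(123/8.32) = t·(1/5.4 − 1/1440).
log₂(14.784) = 3.8859; 1/5.4 − 1/1440 = 0.18449.
t = 3.8859 / 0.18449 ≈ 21.063 minutes.

21 minutes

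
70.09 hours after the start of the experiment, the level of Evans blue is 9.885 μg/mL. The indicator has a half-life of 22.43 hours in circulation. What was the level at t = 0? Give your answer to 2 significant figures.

86 μg/mL

Number of half-lives elapsed: n = 70.09/22.43 ≈ 3.1248.
A₀ = A × 2^n = 9.885 × 2^3.1248 = 9.885 × 8.7231 ≈ 86.227 μg/mL.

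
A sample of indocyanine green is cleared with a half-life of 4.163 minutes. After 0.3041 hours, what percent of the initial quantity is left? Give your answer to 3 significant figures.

0.3041 hours = 18.246 minutes.
n = 18.246/4.163 ≈ 4.3829 half-lives.
Fraction remaining = (1/2)^4.3829 ≈ 0.047931, i.e. 4.7931%.

4.79%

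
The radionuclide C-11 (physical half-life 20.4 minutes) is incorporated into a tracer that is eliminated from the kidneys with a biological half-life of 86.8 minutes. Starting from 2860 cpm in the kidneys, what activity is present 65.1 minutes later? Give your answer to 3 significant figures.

1/t_eff = 1/t_phys + 1/t_biol = 1/20.4 + 1/86.8 = 0.06054 per minute.
t_eff = 20.4 × 86.8 / (20.4 + 86.8) ≈ 16.518 minutes.
Remaining = 2860 × (1/2)^(65.1/16.518) = 2860 × (1/2)^3.9412 ≈ 186.19 cpm.

186 cpm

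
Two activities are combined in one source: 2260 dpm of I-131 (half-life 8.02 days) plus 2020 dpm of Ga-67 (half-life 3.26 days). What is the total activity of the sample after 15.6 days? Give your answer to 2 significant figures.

I-131: 2260 × (1/2)^(15.6/8.02) = 2260 × (1/2)^1.9451 ≈ 586.9 dpm.
Ga-67: 2020 × (1/2)^(15.6/3.26) = 2020 × (1/2)^4.7853 ≈ 73.255 dpm.
Total = 586.9 + 73.255 ≈ 660.16 dpm.

660 dpm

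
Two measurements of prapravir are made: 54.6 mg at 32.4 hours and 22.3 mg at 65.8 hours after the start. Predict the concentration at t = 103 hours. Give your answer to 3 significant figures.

8.23 mg

Over Δt = 65.8 − 32.4 = 33.4 hours, the level fell by a factor of 54.6/22.3 ≈ 2.4484.
n = log₂(2.4484) ≈ 1.2919 half-lives, so t½ = 33.4/1.2919 ≈ 25.854 hours.
From t = 65.8 to t = 103: 22.3 × (1/2)^((103−65.8)/25.854) ≈ 8.2257 mg.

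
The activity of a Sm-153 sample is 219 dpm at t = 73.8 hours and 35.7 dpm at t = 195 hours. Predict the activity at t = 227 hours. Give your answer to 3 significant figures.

22.1 dpm

Over Δt = 195 − 73.8 = 121.2 hours, the level fell by a factor of 219/35.7 ≈ 6.1345.
n = log₂(6.1345) ≈ 2.6169 half-lives, so t½ = 121.2/2.6169 ≈ 46.314 hours.
From t = 195 to t = 227: 35.7 × (1/2)^((227−195)/46.314) ≈ 22.114 dpm.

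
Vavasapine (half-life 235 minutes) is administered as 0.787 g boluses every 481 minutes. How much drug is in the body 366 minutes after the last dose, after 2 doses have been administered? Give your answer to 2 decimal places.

0.33 g

The 2 doses were given 847, 366 minutes ago.
Total = 0.787·(1/2)^(847/235) + 0.787·(1/2)^(366/235)
      = 0.064712 + 0.26738 ≈ 0.3321 g.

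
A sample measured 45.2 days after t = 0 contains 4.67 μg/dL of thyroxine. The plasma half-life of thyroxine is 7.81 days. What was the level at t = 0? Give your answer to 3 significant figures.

Number of half-lives elapsed: n = 45.2/7.81 ≈ 5.7875.
A₀ = A × 2^n = 4.67 × 2^5.7875 = 4.67 × 55.233 ≈ 257.94 μg/dL.

258 μg/dL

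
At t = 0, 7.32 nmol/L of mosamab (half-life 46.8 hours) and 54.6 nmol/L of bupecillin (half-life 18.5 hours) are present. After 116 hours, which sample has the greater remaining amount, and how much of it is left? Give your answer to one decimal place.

mosamab: 7.32 × (1/2)^2.4786 ≈ 1.3133 nmol/L.
bupecillin: 54.6 × (1/2)^6.2703 ≈ 0.70738 nmol/L.
Mosamab has more remaining, at ≈ 1.3133 nmol/L.

mosamab, 1.3 nmol/L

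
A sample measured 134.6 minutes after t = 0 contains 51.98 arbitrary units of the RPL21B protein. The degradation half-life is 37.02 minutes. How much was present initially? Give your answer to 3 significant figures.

Number of half-lives elapsed: n = 134.6/37.02 ≈ 3.6359.
A₀ = A × 2^n = 51.98 × 2^3.6359 = 51.98 × 12.431 ≈ 646.16 arbitrary units.

646 arbitrary units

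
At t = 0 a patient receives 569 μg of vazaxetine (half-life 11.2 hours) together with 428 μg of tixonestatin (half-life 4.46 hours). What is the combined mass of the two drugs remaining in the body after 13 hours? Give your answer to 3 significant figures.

311 μg

vazaxetine: 569 × (1/2)^(13/11.2) = 569 × (1/2)^1.1607 ≈ 254.51 μg.
tixonestatin: 428 × (1/2)^(13/4.46) = 428 × (1/2)^2.9148 ≈ 56.755 μg.
Total = 254.51 + 56.755 ≈ 311.26 μg.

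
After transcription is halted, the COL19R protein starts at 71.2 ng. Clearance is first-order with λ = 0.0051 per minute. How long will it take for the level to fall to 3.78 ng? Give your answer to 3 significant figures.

576 minutes

t½ = ln 2 / λ = 0.69315 / 0.0051 ≈ 135.91 minutes.
Fraction remaining = 3.78/71.2 ≈ 0.05309.
n = log₂(71.2/3.78) = ln(18.836)/ln 2 ≈ 4.2354 half-lives.
t = n × t½ = 4.2354 × 135.91 ≈ 575.64 minutes.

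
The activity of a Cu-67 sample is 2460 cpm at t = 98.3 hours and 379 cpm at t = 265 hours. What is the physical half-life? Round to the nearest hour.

Over Δt = 265 − 98.3 = 166.7 hours, the level fell by a factor of 2460/379 ≈ 6.4908.
n = log₂(6.4908) ≈ 2.6984 half-lives, so t½ = 166.7/2.6984 ≈ 61.778 hours.

62 hours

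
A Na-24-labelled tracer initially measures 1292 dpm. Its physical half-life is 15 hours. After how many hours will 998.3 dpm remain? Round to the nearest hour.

6 hours

Fraction remaining = 998.3/1292 ≈ 0.77268.
n = log₂(1292/998.3) = ln(1.2942)/ln 2 ≈ 0.37206 half-lives.
t = n × t½ = 0.37206 × 15 ≈ 5.5809 hours.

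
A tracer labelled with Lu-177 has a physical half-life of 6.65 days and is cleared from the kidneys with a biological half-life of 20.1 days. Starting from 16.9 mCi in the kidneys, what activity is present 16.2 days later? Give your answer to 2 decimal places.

1/t_eff = 1/t_phys + 1/t_biol = 1/6.65 + 1/20.1 = 0.20013 per day.
t_eff = 6.65 × 20.1 / (6.65 + 20.1) ≈ 4.9968 days.
Remaining = 16.9 × (1/2)^(16.2/4.9968) = 16.9 × (1/2)^3.2421 ≈ 1.7862 mCi.

1.79 mCi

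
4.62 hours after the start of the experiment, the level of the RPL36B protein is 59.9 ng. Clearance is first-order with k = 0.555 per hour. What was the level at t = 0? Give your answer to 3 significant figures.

778 ng

t½ = ln 2 / k = 0.69315 / 0.555 ≈ 1.2489 hours.
Number of half-lives elapsed: n = 4.62/1.2489 ≈ 3.6992.
A₀ = A × 2^n = 59.9 × 2^3.6992 = 59.9 × 12.989 ≈ 778.04 ng.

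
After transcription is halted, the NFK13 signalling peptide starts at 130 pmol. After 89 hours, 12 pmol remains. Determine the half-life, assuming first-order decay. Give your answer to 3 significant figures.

25.9 hours

A/A₀ = 12/130 ≈ 0.092308.
n = log₂(10.833) ≈ 3.4374 half-lives elapsed in 89 hours.
t½ = 89/3.4374 ≈ 25.892 hours.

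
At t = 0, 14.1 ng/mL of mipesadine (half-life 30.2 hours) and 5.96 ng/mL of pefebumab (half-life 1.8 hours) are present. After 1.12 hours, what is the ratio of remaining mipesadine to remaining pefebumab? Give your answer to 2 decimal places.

mipesadine: 14.1 × (1/2)^(1.12/30.2) = 14.1 × (1/2)^0.037086 ≈ 13.742 ng/mL.
pefebumab: 5.96 × (1/2)^(1.12/1.8) = 5.96 × (1/2)^0.62222 ≈ 3.872 ng/mL.
Ratio ≈ 13.742 / 3.872 ≈ 3.5491.

3.55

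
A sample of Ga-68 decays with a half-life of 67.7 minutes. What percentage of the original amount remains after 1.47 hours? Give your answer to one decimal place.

1.47 hours = 88.2 minutes.
n = 88.2/67.7 ≈ 1.3028 half-lives.
Fraction remaining = (1/2)^1.3028 ≈ 0.40534, i.e. 40.534%.

40.5%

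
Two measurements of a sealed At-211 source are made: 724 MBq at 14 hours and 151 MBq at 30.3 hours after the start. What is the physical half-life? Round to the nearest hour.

Over Δt = 30.3 − 14 = 16.3 hours, the level fell by a factor of 724/151 ≈ 4.7947.
n = log₂(4.7947) ≈ 2.2614 half-lives, so t½ = 16.3/2.2614 ≈ 7.2078 hours.

7 hours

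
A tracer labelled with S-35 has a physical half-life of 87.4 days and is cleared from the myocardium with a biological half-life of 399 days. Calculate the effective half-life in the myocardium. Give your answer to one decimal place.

1/t_eff = 1/t_phys + 1/t_biol = 1/87.4 + 1/399 = 0.013948 per day.
t_eff = 87.4 × 399 / (87.4 + 399) ≈ 71.695 days.

71.7 days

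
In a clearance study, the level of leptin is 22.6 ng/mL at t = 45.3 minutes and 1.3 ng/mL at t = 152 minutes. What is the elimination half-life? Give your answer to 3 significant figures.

Over Δt = 152 − 45.3 = 106.7 minutes, the level fell by a factor of 22.6/1.3 ≈ 17.385.
n = log₂(17.385) ≈ 4.1197 half-lives, so t½ = 106.7/4.1197 ≈ 25.9 minutes.

25.9 minutes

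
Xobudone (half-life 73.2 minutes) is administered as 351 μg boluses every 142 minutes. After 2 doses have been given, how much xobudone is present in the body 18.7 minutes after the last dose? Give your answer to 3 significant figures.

371 μg

The 2 doses were given 160.7, 18.7 minutes ago.
Total = 351·(1/2)^(160.7/73.2) + 351·(1/2)^(18.7/73.2)
      = 76.637 + 294.04 ≈ 370.68 μg.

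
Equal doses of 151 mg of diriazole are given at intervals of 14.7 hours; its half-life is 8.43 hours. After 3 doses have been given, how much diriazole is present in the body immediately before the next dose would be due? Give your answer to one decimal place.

62.6 mg

The 3 doses were given 44.1, 29.4, 14.7 hours ago.
Total = 151·(1/2)^(44.1/8.43) + 151·(1/2)^(29.4/8.43) + 151·(1/2)^(14.7/8.43)
      = 4.0197 + 13.462 + 45.087 ≈ 62.569 mg.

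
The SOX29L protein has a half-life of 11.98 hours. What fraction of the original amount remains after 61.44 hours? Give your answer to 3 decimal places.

0.029

n = 61.44/11.98 ≈ 5.1285 half-lives.
Fraction remaining = (1/2)^5.1285 ≈ 0.028586.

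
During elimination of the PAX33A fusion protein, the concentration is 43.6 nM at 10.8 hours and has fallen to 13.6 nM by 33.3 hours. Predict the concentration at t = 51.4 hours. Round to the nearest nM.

Over Δt = 33.3 − 10.8 = 22.5 hours, the level fell by a factor of 43.6/13.6 ≈ 3.2059.
n = log₂(3.2059) ≈ 1.6807 half-lives, so t½ = 22.5/1.6807 ≈ 13.387 hours.
From t = 33.3 to t = 51.4: 13.6 × (1/2)^((51.4−33.3)/13.387) ≈ 5.3276 nM.

5 nM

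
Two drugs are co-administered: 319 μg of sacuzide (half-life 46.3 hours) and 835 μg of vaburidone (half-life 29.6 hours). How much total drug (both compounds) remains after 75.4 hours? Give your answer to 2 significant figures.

250 μg

sacuzide: 319 × (1/2)^(75.4/46.3) = 319 × (1/2)^1.6285 ≈ 103.17 μg.
vaburidone: 835 × (1/2)^(75.4/29.6) = 835 × (1/2)^2.5473 ≈ 142.85 μg.
Total = 103.17 + 142.85 ≈ 246.02 μg.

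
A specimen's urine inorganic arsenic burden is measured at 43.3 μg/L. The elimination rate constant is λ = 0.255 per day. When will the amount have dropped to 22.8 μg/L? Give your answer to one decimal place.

2.5 days

t½ = ln 2 / λ = 0.69315 / 0.255 ≈ 2.7182 days.
Fraction remaining = 22.8/43.3 ≈ 0.52656.
n = log₂(43.3/22.8) = ln(1.8991)/ln 2 ≈ 0.92533 half-lives.
t = n × t½ = 0.92533 × 2.7182 ≈ 2.5153 days.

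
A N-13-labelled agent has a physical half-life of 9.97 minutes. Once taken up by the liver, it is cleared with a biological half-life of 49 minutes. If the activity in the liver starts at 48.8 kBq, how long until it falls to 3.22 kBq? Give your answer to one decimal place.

1/t_eff = 1/t_phys + 1/t_biol = 1/9.97 + 1/49 = 0.12071 per minute.
t_eff = 9.97 × 49 / (9.97 + 49) ≈ 8.2844 minutes.
n = log₂(48.8/3.22) ≈ 3.9217; t = 3.9217 × 8.2844 ≈ 32.489 minutes.

32.5 minutes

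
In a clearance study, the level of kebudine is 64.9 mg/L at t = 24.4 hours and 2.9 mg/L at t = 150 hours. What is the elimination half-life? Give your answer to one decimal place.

Over Δt = 150 − 24.4 = 125.6 hours, the level fell by a factor of 64.9/2.9 ≈ 22.379.
n = log₂(22.379) ≈ 4.4841 half-lives, so t½ = 125.6/4.4841 ≈ 28.01 hours.

28.0 hours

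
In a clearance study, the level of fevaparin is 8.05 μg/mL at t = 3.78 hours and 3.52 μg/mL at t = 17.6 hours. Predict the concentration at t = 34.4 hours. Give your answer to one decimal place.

Over Δt = 17.6 − 3.78 = 13.82 hours, the level fell by a factor of 8.05/3.52 ≈ 2.2869.
n = log₂(2.2869) ≈ 1.1934 half-lives, so t½ = 13.82/1.1934 ≈ 11.58 hours.
From t = 17.6 to t = 34.4: 3.52 × (1/2)^((34.4−17.6)/11.58) ≈ 1.2877 μg/mL.

1.3 μg/mL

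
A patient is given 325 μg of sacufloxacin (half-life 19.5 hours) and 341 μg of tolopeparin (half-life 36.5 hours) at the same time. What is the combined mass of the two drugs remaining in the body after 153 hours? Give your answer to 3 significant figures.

20.1 μg

sacufloxacin: 325 × (1/2)^(153/19.5) = 325 × (1/2)^7.8462 ≈ 1.4124 μg.
tolopeparin: 341 × (1/2)^(153/36.5) = 341 × (1/2)^4.1918 ≈ 18.66 μg.
Total = 1.4124 + 18.66 ≈ 20.072 μg.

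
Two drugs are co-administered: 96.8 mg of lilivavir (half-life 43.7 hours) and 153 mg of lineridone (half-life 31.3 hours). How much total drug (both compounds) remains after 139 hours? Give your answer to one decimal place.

lilivavir: 96.8 × (1/2)^(139/43.7) = 96.8 × (1/2)^3.1808 ≈ 10.675 mg.
lineridone: 153 × (1/2)^(139/31.3) = 153 × (1/2)^4.4409 ≈ 7.0445 mg.
Total = 10.675 + 7.0445 ≈ 17.719 mg.

17.7 mg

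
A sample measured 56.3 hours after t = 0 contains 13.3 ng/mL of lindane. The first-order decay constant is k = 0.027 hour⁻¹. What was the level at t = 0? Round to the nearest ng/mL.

t½ = ln 2 / k = 0.69315 / 0.027 ≈ 25.672 hours.
Number of half-lives elapsed: n = 56.3/25.672 ≈ 2.193.
A₀ = A × 2^n = 13.3 × 2^2.193 = 13.3 × 4.5727 ≈ 60.817 ng/mL.

61 ng/mL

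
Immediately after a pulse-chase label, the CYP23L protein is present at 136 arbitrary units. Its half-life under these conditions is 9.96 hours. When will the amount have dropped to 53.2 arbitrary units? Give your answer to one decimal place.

Fraction remaining = 53.2/136 ≈ 0.39118.
n = log₂(136/53.2) = ln(2.5564)/ln 2 ≈ 1.3541 half-lives.
t = n × t½ = 1.3541 × 9.96 ≈ 13.487 hours.

13.5 hours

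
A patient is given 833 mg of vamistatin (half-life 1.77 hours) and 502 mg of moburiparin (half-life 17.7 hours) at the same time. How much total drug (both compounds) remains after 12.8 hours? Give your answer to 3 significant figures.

vamistatin: 833 × (1/2)^(12.8/1.77) = 833 × (1/2)^7.2316 ≈ 5.5425 mg.
moburiparin: 502 × (1/2)^(12.8/17.7) = 502 × (1/2)^0.72316 ≈ 304.1 mg.
Total = 5.5425 + 304.1 ≈ 309.64 mg.

310 mg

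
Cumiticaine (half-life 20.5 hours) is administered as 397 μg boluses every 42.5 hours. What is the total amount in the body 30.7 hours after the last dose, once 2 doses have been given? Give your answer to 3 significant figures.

174 μg

The 2 doses were given 73.2, 30.7 hours ago.
Total = 397·(1/2)^(73.2/20.5) + 397·(1/2)^(30.7/20.5)
      = 33.411 + 140.6 ≈ 174.01 μg.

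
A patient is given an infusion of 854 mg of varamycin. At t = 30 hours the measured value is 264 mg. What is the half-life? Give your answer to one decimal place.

17.7 hours

A/A₀ = 264/854 ≈ 0.30913.
n = log₂(3.2348) ≈ 1.6937 half-lives elapsed in 30 hours.
t½ = 30/1.6937 ≈ 17.713 hours.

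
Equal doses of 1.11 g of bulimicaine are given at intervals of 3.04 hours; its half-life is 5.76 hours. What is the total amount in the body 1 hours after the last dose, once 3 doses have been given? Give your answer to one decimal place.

The 3 doses were given 7.08, 4.04, 1 hours ago.
Total = 1.11·(1/2)^(7.08/5.76) + 1.11·(1/2)^(4.04/5.76) + 1.11·(1/2)^(1/5.76)
      = 0.47349 + 0.68263 + 0.98415 ≈ 2.1403 g.

2.1 g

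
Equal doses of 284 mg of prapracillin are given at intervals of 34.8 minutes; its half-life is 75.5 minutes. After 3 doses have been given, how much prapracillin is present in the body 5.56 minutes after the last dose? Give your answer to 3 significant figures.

The 3 doses were given 75.16, 40.36, 5.56 minutes ago.
Total = 284·(1/2)^(75.16/75.5) + 284·(1/2)^(40.36/75.5) + 284·(1/2)^(5.56/75.5)
      = 142.44 + 196.06 + 269.87 ≈ 608.37 mg.

608 mg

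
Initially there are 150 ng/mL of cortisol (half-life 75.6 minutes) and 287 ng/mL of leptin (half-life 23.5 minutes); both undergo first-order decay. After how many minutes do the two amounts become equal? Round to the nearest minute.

32 minutes

Set 150·(1/2)^(t/75.6) = 287·(1/2)^(t/23.5).
Taking log₂: log₂(150/287) = t·(1/75.6 − 1/23.5).
log₂(0.52265) = -0.93609; 1/75.6 − 1/23.5 = -0.029326.
t = -0.93609 / -0.029326 ≈ 31.92 minutes.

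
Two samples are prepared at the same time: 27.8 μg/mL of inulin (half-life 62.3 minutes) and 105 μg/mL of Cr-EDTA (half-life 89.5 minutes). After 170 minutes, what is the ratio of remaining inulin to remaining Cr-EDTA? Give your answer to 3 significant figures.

inulin: 27.8 × (1/2)^(170/62.3) = 27.8 × (1/2)^2.7287 ≈ 4.1939 μg/mL.
Cr-EDTA: 105 × (1/2)^(170/89.5) = 105 × (1/2)^1.8994 ≈ 28.145 μg/mL.
Ratio ≈ 4.1939 / 28.145 ≈ 0.14901.

0.149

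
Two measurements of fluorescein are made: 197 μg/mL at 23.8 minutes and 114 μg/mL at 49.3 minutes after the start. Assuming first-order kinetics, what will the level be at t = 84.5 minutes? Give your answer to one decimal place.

Over Δt = 49.3 − 23.8 = 25.5 minutes, the level fell by a factor of 197/114 ≈ 1.7281.
n = log₂(1.7281) ≈ 0.78916 half-lives, so t½ = 25.5/0.78916 ≈ 32.313 minutes.
From t = 49.3 to t = 84.5: 114 × (1/2)^((84.5−49.3)/32.313) ≈ 53.577 μg/mL.

53.6 μg/mL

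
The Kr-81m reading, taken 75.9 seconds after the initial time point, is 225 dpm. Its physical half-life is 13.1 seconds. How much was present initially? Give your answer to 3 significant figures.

12500 dpm

Number of half-lives elapsed: n = 75.9/13.1 ≈ 5.7939.
A₀ = A × 2^n = 225 × 2^5.7939 = 225 × 55.48 ≈ 12483 dpm.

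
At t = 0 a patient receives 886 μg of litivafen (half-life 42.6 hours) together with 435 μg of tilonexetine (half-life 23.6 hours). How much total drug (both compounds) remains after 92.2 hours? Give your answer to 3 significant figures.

litivafen: 886 × (1/2)^(92.2/42.6) = 886 × (1/2)^2.1643 ≈ 197.66 μg.
tilonexetine: 435 × (1/2)^(92.2/23.6) = 435 × (1/2)^3.9068 ≈ 29.002 μg.
Total = 197.66 + 29.002 ≈ 226.66 μg.

227 μg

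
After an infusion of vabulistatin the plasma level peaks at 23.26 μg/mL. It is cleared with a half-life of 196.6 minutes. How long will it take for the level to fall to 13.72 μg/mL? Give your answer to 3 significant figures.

150 minutes

Fraction remaining = 13.72/23.26 ≈ 0.58985.
n = log₂(23.26/13.72) = ln(1.6953)/ln 2 ≈ 0.76157 half-lives.
t = n × t½ = 0.76157 × 196.6 ≈ 149.72 minutes.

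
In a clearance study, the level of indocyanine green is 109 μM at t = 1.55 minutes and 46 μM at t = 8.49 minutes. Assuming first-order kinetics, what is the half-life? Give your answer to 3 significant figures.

5.58 minutes

Over Δt = 8.49 − 1.55 = 6.94 minutes, the level fell by a factor of 109/46 ≈ 2.3696.
n = log₂(2.3696) ≈ 1.2446 half-lives, so t½ = 6.94/1.2446 ≈ 5.576 minutes.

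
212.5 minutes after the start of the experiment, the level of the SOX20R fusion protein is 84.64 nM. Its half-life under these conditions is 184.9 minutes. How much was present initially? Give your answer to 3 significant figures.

188 nM

Number of half-lives elapsed: n = 212.5/184.9 ≈ 1.1493.
A₀ = A × 2^n = 84.64 × 2^1.1493 = 84.64 × 2.218 ≈ 187.73 nM.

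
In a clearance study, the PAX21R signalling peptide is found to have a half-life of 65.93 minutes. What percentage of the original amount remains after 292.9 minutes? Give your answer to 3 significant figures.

4.60%

n = 292.9/65.93 ≈ 4.4426 half-lives.
Fraction remaining = (1/2)^4.4426 ≈ 0.045988, i.e. 4.5988%.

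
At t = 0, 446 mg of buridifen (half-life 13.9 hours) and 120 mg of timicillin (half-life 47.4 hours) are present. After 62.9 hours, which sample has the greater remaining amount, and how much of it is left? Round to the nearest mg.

timicillin, 48 mg

buridifen: 446 × (1/2)^4.5252 ≈ 19.37 mg.
timicillin: 120 × (1/2)^1.327 ≈ 47.831 mg.
Timicillin has more remaining, at ≈ 47.831 mg.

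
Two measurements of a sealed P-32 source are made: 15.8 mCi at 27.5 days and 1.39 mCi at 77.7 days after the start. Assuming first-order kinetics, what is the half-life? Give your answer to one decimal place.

14.3 days

Over Δt = 77.7 − 27.5 = 50.2 days, the level fell by a factor of 15.8/1.39 ≈ 11.367.
n = log₂(11.367) ≈ 3.5068 half-lives, so t½ = 50.2/3.5068 ≈ 14.315 days.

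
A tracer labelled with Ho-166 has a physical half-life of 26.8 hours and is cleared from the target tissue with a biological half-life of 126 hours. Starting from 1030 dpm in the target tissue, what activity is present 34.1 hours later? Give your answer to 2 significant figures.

1/t_eff = 1/t_phys + 1/t_biol = 1/26.8 + 1/126 = 0.04525 per hour.
t_eff = 26.8 × 126 / (26.8 + 126) ≈ 22.099 hours.
Remaining = 1030 × (1/2)^(34.1/22.099) = 1030 × (1/2)^1.543 ≈ 353.46 dpm.

350 dpm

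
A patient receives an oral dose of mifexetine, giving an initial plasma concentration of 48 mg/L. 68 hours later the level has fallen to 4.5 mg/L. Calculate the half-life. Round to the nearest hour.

A/A₀ = 4.5/48 ≈ 0.09375.
n = log₂(10.667) ≈ 3.415 half-lives elapsed in 68 hours.
t½ = 68/3.415 ≈ 19.912 hours.

20 hours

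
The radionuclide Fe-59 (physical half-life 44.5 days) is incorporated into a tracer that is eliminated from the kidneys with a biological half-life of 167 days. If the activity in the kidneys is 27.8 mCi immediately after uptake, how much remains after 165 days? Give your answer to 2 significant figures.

1/t_eff = 1/t_phys + 1/t_biol = 1/44.5 + 1/167 = 0.02846 per day.
t_eff = 44.5 × 167 / (44.5 + 167) ≈ 35.137 days.
Remaining = 27.8 × (1/2)^(165/35.137) = 27.8 × (1/2)^4.6959 ≈ 1.0726 mCi.

1.1 mCi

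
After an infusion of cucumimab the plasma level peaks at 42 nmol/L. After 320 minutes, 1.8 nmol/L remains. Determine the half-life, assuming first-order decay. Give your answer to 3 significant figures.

70.4 minutes

A/A₀ = 1.8/42 ≈ 0.042857.
n = log₂(23.333) ≈ 4.5443 half-lives elapsed in 320 minutes.
t½ = 320/4.5443 ≈ 70.418 minutes.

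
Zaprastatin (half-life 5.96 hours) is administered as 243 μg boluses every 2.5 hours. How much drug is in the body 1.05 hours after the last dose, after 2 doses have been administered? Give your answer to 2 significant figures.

The 2 doses were given 3.55, 1.05 hours ago.
Total = 243·(1/2)^(3.55/5.96) + 243·(1/2)^(1.05/5.96)
      = 160.81 + 215.07 ≈ 375.87 μg.

380 μg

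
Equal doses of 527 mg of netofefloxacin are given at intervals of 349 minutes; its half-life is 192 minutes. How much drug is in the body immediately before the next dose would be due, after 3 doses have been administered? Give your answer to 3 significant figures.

The 3 doses were given 1047, 698, 349 minutes ago.
Total = 527·(1/2)^(1047/192) + 527·(1/2)^(698/192) + 527·(1/2)^(349/192)
      = 12.03 + 42.407 + 149.49 ≈ 203.93 mg.

204 mg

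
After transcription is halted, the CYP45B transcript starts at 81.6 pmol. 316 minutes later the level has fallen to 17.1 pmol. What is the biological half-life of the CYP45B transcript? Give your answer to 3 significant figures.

140 minutes

A/A₀ = 17.1/81.6 ≈ 0.20956.
n = log₂(4.7719) ≈ 2.2546 half-lives elapsed in 316 minutes.
t½ = 316/2.2546 ≈ 140.16 minutes.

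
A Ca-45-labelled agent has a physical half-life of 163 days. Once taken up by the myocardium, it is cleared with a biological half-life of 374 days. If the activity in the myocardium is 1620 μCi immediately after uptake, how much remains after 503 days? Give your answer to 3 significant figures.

75.1 μCi

1/t_eff = 1/t_phys + 1/t_biol = 1/163 + 1/374 = 0.0088088 per day.
t_eff = 163 × 374 / (163 + 374) ≈ 113.52 days.
Remaining = 1620 × (1/2)^(503/113.52) = 1620 × (1/2)^4.4308 ≈ 75.112 μCi.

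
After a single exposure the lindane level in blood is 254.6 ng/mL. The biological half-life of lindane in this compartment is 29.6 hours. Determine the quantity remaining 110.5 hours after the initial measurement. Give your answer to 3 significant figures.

Number of half-lives: n = 110.5/29.6 ≈ 3.7331.
Remaining = 254.6 × (1/2)^3.7331 = 254.6 × 0.075201 ≈ 19.146 ng/mL.

19.1 ng/mL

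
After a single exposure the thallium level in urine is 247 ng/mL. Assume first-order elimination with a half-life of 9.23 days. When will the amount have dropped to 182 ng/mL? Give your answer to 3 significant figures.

4.07 days

Fraction remaining = 182/247 ≈ 0.73684.
n = log₂(247/182) = ln(1.3571)/ln 2 ≈ 0.44057 half-lives.
t = n × t½ = 0.44057 × 9.23 ≈ 4.0665 days.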